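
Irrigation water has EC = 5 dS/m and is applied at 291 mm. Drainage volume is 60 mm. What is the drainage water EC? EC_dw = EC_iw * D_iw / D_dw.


EC_dw = EC_iw * D_iw / D_dw
EC_dw = 5 * 291 / 60
EC_dw = 1455 / 60

24.2500 dS/m


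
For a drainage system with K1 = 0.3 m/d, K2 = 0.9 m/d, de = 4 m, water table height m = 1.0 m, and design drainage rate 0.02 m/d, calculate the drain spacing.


S^2 = 8*K2*de*m/q + 4*K1*m^2/q
S^2 = 8*0.9*4*1.0/0.02 + 4*0.3*1.0^2/0.02
S = sqrt(1500.0000)

38.7298 m


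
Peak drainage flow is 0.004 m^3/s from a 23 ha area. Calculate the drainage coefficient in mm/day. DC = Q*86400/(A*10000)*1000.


DC = Q * 86400 / (A * 10000) * 1000
DC = 0.004 * 86400 / (23 * 10000) * 1000
DC = 345600.0000 / 230000

1.5026 mm/day


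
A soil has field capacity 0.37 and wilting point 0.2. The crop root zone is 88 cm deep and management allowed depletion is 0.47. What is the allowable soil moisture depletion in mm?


SMD = (FC - PWP) * d * MAD * 10
SMD = (0.37 - 0.2) * 88 * 0.47 * 10
SMD = 0.1700 * 88 * 0.47 * 10

70.3120 mm


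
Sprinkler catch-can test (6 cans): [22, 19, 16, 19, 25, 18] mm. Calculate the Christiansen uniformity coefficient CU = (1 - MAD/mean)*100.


mean = 19.833333 mm
MAD = 2.444444 mm
CU = (1 - 2.444444/19.833333)*100

87.6751 %


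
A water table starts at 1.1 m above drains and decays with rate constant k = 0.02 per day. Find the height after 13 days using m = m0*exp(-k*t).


m = m0 * exp(-k*t)
m = 1.1 * exp(-0.02 * 13)
m = 1.1 * exp(-0.2600)

0.8482 m


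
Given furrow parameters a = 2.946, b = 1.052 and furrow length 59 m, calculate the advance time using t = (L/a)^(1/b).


t = (L/a)^(1/b)
t = (59/2.946)^(1/1.052)
t = 20.027155^(1/1.052)

17.2695 min


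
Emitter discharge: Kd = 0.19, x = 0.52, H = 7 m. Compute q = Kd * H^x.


q = Kd * H^x = 0.19 * 7^0.52 = 0.19 * 2.750749

0.5226 L/h


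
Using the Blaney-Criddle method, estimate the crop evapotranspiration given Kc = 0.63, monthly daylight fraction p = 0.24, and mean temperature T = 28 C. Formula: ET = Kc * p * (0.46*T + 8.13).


ET = Kc * p * (0.46*T + 8.13)
ET = 0.63 * 0.24 * (0.46*28 + 8.13)
ET = 0.63 * 0.24 * 21.0100

3.1767 mm/day


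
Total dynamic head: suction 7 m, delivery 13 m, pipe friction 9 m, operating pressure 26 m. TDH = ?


TDH = Hs + Hd + hf + Hp = 7 + 13 + 9 + 26 = 55

55 m


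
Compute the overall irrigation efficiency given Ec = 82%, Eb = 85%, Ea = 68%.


Ec = 0.82, Eb = 0.85, Ea = 0.68
E = 0.82 * 0.85 * 0.68 * 100 = 47.3960%

47.3960 %


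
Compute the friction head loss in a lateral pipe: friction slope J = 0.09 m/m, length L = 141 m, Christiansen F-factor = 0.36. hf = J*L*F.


hf = J * L * F = 0.09 * 141 * 0.36 = 4.5684 m

4.5684 m


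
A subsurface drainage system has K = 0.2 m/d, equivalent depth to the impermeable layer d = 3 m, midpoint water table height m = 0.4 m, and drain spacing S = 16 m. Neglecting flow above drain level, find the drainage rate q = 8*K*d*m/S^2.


q = 8*K*d*m/S^2
q = 8*0.2*3*0.4/16^2
q = 1.9200 / 256

0.0075 m/d


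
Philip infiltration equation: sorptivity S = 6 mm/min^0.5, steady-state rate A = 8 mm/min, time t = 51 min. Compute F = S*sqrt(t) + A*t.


F = S*sqrt(t) + A*t
F = 6*sqrt(51) + 8*51
F = 6*7.141428 + 408

450.8486 mm


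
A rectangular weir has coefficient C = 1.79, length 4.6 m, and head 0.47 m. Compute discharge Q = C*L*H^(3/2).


Q = C * L * H^(3/2) = 1.79 * 4.6 * 0.47^1.5 = 1.79 * 4.6 * 0.322216

2.6531 m^3/s


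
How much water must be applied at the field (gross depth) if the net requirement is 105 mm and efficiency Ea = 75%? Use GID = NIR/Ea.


Ea = 75% = 0.75
GID = NIR / Ea = 105 / 0.75 = 140.0000 mm

140.0000 mm


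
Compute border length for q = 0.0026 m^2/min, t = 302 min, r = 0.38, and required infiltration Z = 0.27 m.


L = q*t/((1+r)*Z)
L = 0.0026*302/((1+0.38)*0.27)
L = 0.7852/0.3726

2.1074 m


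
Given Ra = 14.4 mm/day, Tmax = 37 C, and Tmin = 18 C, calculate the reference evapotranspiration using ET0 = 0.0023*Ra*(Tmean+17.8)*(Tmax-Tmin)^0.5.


Tmean = (Tmax + Tmin)/2 = (37 + 18)/2 = 27.5
ET0 = 0.0023 * 14.4 * (27.5 + 17.8) * sqrt(37 - 18)
ET0 = 0.0023 * 14.4 * 45.3 * 4.358899

6.5398 mm/day


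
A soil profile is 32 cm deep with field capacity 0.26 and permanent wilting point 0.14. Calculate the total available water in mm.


AWC = (FC - PWP) * d * 10
AWC = (0.26 - 0.14) * 32 * 10
AWC = 0.1200 * 32 * 10

38.4000 mm


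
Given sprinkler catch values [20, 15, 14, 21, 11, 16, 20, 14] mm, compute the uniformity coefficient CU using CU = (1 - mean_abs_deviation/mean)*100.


mean = 16.375000 mm
MAD = 2.968750 mm
CU = (1 - 2.968750/16.375000)*100

81.8702 %


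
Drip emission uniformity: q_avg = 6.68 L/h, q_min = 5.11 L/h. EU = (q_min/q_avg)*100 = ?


EU = (q_min/q_avg)*100 = (5.11/6.68)*100 = 76.4970%

76.4970 %


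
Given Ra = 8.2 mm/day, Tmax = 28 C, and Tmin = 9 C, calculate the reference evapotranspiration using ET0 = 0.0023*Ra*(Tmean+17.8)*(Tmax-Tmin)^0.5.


Tmean = (Tmax + Tmin)/2 = (28 + 9)/2 = 18.5
ET0 = 0.0023 * 8.2 * (18.5 + 17.8) * sqrt(28 - 9)
ET0 = 0.0023 * 8.2 * 36.3 * 4.358899

2.9842 mm/day


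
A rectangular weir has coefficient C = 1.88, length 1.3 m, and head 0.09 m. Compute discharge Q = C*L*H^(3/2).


Q = C * L * H^(3/2) = 1.88 * 1.3 * 0.09^1.5 = 1.88 * 1.3 * 0.027000

0.0660 m^3/s


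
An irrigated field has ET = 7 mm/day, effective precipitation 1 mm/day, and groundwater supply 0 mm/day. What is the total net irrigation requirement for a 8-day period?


Daily deficit = ET - Pe - GW = 7 - 1 - 0 = 6 mm/day
NIR = 6 * 8 = 48 mm

48.0000 mm


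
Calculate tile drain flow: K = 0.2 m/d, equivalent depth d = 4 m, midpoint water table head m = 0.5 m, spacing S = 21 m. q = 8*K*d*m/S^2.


q = 8*K*d*m/S^2
q = 8*0.2*4*0.5/21^2
q = 3.2000 / 441

0.0073 m/d


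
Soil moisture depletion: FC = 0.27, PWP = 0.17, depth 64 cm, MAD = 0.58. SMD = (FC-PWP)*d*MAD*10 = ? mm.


SMD = (FC - PWP) * d * MAD * 10
SMD = (0.27 - 0.17) * 64 * 0.58 * 10
SMD = 0.1000 * 64 * 0.58 * 10

37.1200 mm


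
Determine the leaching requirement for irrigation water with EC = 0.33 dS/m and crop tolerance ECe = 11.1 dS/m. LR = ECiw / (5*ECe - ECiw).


LR = ECiw / (5*ECe - ECiw)
LR = 0.33 / (5*11.1 - 0.33)
LR = 0.33 / 55.1700

0.0060


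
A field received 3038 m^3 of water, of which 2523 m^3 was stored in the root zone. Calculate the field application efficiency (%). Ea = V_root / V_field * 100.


Ea = V_root / V_field * 100 = 2523 / 3038 * 100 = 83.0481%

83.0481 %


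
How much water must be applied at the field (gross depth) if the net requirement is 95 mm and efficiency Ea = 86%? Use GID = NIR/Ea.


Ea = 86% = 0.86
GID = NIR / Ea = 95 / 0.86 = 110.4651 mm

110.4651 mm


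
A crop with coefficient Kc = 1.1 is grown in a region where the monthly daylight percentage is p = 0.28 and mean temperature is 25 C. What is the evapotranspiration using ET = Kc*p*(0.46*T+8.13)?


ET = Kc * p * (0.46*T + 8.13)
ET = 1.1 * 0.28 * (0.46*25 + 8.13)
ET = 1.1 * 0.28 * 19.6300

6.0460 mm/day


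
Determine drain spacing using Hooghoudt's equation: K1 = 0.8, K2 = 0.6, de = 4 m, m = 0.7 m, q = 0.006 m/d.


S^2 = 8*K2*de*m/q + 4*K1*m^2/q
S^2 = 8*0.6*4*0.7/0.006 + 4*0.8*0.7^2/0.006
S = sqrt(2501.3333)

50.0133 m


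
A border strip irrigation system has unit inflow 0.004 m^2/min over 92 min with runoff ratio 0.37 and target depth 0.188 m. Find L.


L = q*t/((1+r)*Z)
L = 0.004*92/((1+0.37)*0.188)
L = 0.368/0.25756

1.4288 m


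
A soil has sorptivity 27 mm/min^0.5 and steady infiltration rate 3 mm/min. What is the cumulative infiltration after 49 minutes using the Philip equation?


F = S*sqrt(t) + A*t
F = 27*sqrt(49) + 3*49
F = 27*7.000000 + 147

336.0000 mm


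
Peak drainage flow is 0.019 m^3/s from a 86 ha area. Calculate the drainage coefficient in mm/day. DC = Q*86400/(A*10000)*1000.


DC = Q * 86400 / (A * 10000) * 1000
DC = 0.019 * 86400 / (86 * 10000) * 1000
DC = 1641600.0000 / 860000

1.9088 mm/day


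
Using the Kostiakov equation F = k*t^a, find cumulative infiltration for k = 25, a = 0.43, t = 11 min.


F = k * t^a = 25 * 11^0.43
F = 25 * 2.804135

70.1034 mm


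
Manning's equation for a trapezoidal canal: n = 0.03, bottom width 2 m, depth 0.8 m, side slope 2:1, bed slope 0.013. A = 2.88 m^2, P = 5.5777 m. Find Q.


R = A/P = 2.88/5.5777 = 0.516342
Q = (1/0.03) * 2.88 * 0.516342^(2/3) * 0.013^0.5

7.0448 m^3/s


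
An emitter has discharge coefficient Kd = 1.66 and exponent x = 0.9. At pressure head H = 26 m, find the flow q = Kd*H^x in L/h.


q = Kd * H^x = 1.66 * 26^0.9 = 1.66 * 18.770507

31.1590 L/h


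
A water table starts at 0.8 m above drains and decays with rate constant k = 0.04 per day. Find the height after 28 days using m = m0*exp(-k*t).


m = m0 * exp(-k*t)
m = 0.8 * exp(-0.04 * 28)
m = 0.8 * exp(-1.1200)

0.2610 m


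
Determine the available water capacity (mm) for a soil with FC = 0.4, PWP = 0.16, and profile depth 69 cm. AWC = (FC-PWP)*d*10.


AWC = (FC - PWP) * d * 10
AWC = (0.4 - 0.16) * 69 * 10
AWC = 0.2400 * 69 * 10

165.6000 mm


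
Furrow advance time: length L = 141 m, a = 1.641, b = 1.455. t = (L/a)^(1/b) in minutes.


t = (L/a)^(1/b)
t = (141/1.641)^(1/1.455)
t = 85.923218^(1/1.455)

21.3445 min


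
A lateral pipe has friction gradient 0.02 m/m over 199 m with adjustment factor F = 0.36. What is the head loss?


hf = J * L * F = 0.02 * 199 * 0.36 = 1.4328 m

1.4328 m


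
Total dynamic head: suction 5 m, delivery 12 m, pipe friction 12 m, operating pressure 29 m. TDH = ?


TDH = Hs + Hd + hf + Hp = 5 + 12 + 12 + 29 = 58

58 m


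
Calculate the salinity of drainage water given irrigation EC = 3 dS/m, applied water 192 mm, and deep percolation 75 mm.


EC_dw = EC_iw * D_iw / D_dw
EC_dw = 3 * 192 / 75
EC_dw = 576 / 75

7.6800 dS/m


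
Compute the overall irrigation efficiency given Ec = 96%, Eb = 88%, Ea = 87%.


Ec = 0.96, Eb = 0.88, Ea = 0.87
E = 0.96 * 0.88 * 0.87 * 100 = 73.4976%

73.4976 %


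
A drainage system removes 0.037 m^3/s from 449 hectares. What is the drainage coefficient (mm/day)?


DC = Q * 86400 / (A * 10000) * 1000
DC = 0.037 * 86400 / (449 * 10000) * 1000
DC = 3196800.0000 / 4490000

0.7120 mm/day


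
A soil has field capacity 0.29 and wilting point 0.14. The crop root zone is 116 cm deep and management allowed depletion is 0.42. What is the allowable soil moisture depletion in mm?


SMD = (FC - PWP) * d * MAD * 10
SMD = (0.29 - 0.14) * 116 * 0.42 * 10
SMD = 0.1500 * 116 * 0.42 * 10

73.0800 mm


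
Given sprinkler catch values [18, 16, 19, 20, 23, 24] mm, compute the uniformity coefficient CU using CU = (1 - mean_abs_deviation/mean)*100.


mean = 20.000000 mm
MAD = 2.333333 mm
CU = (1 - 2.333333/20.000000)*100

88.3333 %


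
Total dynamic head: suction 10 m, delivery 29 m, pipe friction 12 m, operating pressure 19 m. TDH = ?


TDH = Hs + Hd + hf + Hp = 10 + 29 + 12 + 19 = 70

70 m


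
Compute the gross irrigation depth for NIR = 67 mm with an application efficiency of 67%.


Ea = 67% = 0.67
GID = NIR / Ea = 67 / 0.67 = 100.0000 mm

100.0000 mm


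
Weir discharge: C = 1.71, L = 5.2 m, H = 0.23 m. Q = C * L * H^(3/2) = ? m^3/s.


Q = C * L * H^(3/2) = 1.71 * 5.2 * 0.23^1.5 = 1.71 * 5.2 * 0.110304

0.9808 m^3/s


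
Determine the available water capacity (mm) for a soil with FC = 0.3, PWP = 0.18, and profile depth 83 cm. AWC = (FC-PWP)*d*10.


AWC = (FC - PWP) * d * 10
AWC = (0.3 - 0.18) * 83 * 10
AWC = 0.1200 * 83 * 10

99.6000 mm


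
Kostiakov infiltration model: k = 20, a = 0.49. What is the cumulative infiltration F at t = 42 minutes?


F = k * t^a = 20 * 42^0.49
F = 20 * 6.242983

124.8597 mm


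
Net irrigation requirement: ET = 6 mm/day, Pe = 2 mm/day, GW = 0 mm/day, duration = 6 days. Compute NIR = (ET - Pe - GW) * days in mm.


Daily deficit = ET - Pe - GW = 6 - 2 - 0 = 4 mm/day
NIR = 4 * 6 = 24 mm

24.0000 mm


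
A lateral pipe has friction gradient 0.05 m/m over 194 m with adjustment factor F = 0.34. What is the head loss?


hf = J * L * F = 0.05 * 194 * 0.34 = 3.2980 m

3.2980 m


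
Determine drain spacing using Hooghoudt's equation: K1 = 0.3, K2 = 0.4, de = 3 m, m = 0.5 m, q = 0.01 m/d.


S^2 = 8*K2*de*m/q + 4*K1*m^2/q
S^2 = 8*0.4*3*0.5/0.01 + 4*0.3*0.5^2/0.01
S = sqrt(510.0000)

22.5832 m


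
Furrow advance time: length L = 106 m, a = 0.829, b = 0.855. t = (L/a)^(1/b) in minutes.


t = (L/a)^(1/b)
t = (106/0.829)^(1/0.855)
t = 127.864897^(1/0.855)

291.0963 min


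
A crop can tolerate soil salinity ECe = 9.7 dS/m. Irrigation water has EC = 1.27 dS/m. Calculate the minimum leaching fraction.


LR = ECiw / (5*ECe - ECiw)
LR = 1.27 / (5*9.7 - 1.27)
LR = 1.27 / 47.2300

0.0269


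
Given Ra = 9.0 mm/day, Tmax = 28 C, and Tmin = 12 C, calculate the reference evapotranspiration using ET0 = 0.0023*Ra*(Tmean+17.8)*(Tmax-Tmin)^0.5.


Tmean = (Tmax + Tmin)/2 = (28 + 12)/2 = 20.0
ET0 = 0.0023 * 9.0 * (20.0 + 17.8) * sqrt(28 - 12)
ET0 = 0.0023 * 9.0 * 37.8 * 4.000000

3.1298 mm/day


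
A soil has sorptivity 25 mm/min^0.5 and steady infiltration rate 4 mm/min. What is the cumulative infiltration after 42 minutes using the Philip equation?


F = S*sqrt(t) + A*t
F = 25*sqrt(42) + 4*42
F = 25*6.480741 + 168

330.0185 mm


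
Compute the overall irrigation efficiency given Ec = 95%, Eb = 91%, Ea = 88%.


Ec = 0.95, Eb = 0.91, Ea = 0.88
E = 0.95 * 0.91 * 0.88 * 100 = 76.0760%

76.0760 %


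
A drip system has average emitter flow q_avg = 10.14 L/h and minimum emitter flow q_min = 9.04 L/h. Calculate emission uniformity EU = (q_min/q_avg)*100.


EU = (q_min/q_avg)*100 = (9.04/10.14)*100 = 89.1519%

89.1519 %


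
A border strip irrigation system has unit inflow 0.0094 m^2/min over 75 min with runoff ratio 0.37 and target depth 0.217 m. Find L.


L = q*t/((1+r)*Z)
L = 0.0094*75/((1+0.37)*0.217)
L = 0.705/0.29729

2.3714 m


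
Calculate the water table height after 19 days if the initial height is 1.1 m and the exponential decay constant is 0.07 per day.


m = m0 * exp(-k*t)
m = 1.1 * exp(-0.07 * 19)
m = 1.1 * exp(-1.3300)

0.2909 m


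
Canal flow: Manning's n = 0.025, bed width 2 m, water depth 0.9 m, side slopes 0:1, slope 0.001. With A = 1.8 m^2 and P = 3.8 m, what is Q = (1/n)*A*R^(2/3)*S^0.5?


R = A/P = 1.8/3.8 = 0.473684
Q = (1/0.025) * 1.8 * 0.473684^(2/3) * 0.001^0.5

1.3835 m^3/s


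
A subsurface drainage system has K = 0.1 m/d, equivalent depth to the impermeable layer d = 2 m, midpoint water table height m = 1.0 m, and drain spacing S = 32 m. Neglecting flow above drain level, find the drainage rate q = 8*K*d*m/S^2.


q = 8*K*d*m/S^2
q = 8*0.1*2*1.0/32^2
q = 1.6000 / 1024

0.0016 m/d


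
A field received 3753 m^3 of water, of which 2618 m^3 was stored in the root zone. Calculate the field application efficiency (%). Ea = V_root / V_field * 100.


Ea = V_root / V_field * 100 = 2618 / 3753 * 100 = 69.7575%

69.7575 %


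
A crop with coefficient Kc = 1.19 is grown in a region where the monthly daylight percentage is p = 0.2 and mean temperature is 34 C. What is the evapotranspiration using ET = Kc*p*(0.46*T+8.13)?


ET = Kc * p * (0.46*T + 8.13)
ET = 1.19 * 0.2 * (0.46*34 + 8.13)
ET = 1.19 * 0.2 * 23.7700

5.6573 mm/day


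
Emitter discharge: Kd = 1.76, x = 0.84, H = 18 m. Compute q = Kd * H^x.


q = Kd * H^x = 1.76 * 18^0.84 = 1.76 * 11.335193

19.9499 L/h


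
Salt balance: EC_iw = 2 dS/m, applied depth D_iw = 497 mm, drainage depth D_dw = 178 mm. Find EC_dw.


EC_dw = EC_iw * D_iw / D_dw
EC_dw = 2 * 497 / 178
EC_dw = 994 / 178

5.5843 dS/m


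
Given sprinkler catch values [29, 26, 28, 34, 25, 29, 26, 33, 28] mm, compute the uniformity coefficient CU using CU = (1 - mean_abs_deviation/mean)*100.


mean = 28.666667 mm
MAD = 2.296296 mm
CU = (1 - 2.296296/28.666667)*100

91.9897 %


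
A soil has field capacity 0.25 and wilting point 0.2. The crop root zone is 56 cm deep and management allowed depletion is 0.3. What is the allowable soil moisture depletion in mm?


SMD = (FC - PWP) * d * MAD * 10
SMD = (0.25 - 0.2) * 56 * 0.3 * 10
SMD = 0.0500 * 56 * 0.3 * 10

8.4000 mm


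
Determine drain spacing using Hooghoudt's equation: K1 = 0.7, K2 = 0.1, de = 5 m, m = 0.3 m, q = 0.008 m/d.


S^2 = 8*K2*de*m/q + 4*K1*m^2/q
S^2 = 8*0.1*5*0.3/0.008 + 4*0.7*0.3^2/0.008
S = sqrt(181.5000)

13.4722 m


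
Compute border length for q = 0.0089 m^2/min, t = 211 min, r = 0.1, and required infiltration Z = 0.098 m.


L = q*t/((1+r)*Z)
L = 0.0089*211/((1+0.1)*0.098)
L = 1.8779/0.1078

17.4202 m


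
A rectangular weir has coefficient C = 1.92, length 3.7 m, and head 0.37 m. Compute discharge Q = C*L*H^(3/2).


Q = C * L * H^(3/2) = 1.92 * 3.7 * 0.37^1.5 = 1.92 * 3.7 * 0.225062

1.5988 m^3/s


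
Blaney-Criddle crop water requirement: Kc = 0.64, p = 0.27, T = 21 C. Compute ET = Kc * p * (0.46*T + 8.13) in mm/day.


ET = Kc * p * (0.46*T + 8.13)
ET = 0.64 * 0.27 * (0.46*21 + 8.13)
ET = 0.64 * 0.27 * 17.7900

3.0741 mm/day


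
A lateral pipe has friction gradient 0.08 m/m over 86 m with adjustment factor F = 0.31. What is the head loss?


hf = J * L * F = 0.08 * 86 * 0.31 = 2.1328 m

2.1328 m


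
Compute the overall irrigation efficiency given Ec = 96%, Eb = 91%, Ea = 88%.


Ec = 0.96, Eb = 0.91, Ea = 0.88
E = 0.96 * 0.91 * 0.88 * 100 = 76.8768%

76.8768 %


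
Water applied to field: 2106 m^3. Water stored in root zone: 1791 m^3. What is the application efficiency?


Ea = V_root / V_field * 100 = 1791 / 2106 * 100 = 85.0427%

85.0427 %


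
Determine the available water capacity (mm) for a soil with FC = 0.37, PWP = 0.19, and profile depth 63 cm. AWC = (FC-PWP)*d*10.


AWC = (FC - PWP) * d * 10
AWC = (0.37 - 0.19) * 63 * 10
AWC = 0.1800 * 63 * 10

113.4000 mm


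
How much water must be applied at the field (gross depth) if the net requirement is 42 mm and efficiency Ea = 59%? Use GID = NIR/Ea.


Ea = 59% = 0.59
GID = NIR / Ea = 42 / 0.59 = 71.1864 mm

71.1864 mm


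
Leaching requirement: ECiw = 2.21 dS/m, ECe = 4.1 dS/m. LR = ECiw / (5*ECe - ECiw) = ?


LR = ECiw / (5*ECe - ECiw)
LR = 2.21 / (5*4.1 - 2.21)
LR = 2.21 / 18.2900

0.1208


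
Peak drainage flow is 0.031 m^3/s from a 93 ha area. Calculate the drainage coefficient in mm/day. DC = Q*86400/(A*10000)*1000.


DC = Q * 86400 / (A * 10000) * 1000
DC = 0.031 * 86400 / (93 * 10000) * 1000
DC = 2678400.0000 / 930000

2.8800 mm/day


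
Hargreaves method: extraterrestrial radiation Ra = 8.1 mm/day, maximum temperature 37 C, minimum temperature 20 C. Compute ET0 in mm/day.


Tmean = (Tmax + Tmin)/2 = (37 + 20)/2 = 28.5
ET0 = 0.0023 * 8.1 * (28.5 + 17.8) * sqrt(37 - 20)
ET0 = 0.0023 * 8.1 * 46.3 * 4.123106

3.5565 mm/day


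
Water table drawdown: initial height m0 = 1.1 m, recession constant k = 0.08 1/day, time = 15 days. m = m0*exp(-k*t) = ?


m = m0 * exp(-k*t)
m = 1.1 * exp(-0.08 * 15)
m = 1.1 * exp(-1.2000)

0.3313 m


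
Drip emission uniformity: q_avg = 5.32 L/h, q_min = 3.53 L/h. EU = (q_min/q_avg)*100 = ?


EU = (q_min/q_avg)*100 = (3.53/5.32)*100 = 66.3534%

66.3534 %


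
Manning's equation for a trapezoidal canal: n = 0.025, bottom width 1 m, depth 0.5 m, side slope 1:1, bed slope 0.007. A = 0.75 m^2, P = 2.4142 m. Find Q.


R = A/P = 0.75/2.4142 = 0.310662
Q = (1/0.025) * 0.75 * 0.310662^(2/3) * 0.007^0.5

1.1513 m^3/s


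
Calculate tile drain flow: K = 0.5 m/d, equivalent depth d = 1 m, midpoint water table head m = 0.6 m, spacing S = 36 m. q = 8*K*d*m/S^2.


q = 8*K*d*m/S^2
q = 8*0.5*1*0.6/36^2
q = 2.4000 / 1296

0.0019 m/d


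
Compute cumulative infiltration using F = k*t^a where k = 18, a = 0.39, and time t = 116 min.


F = k * t^a = 18 * 116^0.39
F = 18 * 6.384672

114.9241 mm


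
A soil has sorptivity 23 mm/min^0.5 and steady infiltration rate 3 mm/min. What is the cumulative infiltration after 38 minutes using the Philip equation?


F = S*sqrt(t) + A*t
F = 23*sqrt(38) + 3*38
F = 23*6.164414 + 114

255.7815 mm


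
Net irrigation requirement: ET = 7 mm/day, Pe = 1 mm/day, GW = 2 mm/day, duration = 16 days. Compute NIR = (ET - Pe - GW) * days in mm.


Daily deficit = ET - Pe - GW = 7 - 1 - 2 = 4 mm/day
NIR = 4 * 16 = 64 mm

64.0000 mm


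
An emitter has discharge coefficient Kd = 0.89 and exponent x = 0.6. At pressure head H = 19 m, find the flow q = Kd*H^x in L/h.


q = Kd * H^x = 0.89 * 19^0.6 = 0.89 * 5.851297

5.2077 L/h


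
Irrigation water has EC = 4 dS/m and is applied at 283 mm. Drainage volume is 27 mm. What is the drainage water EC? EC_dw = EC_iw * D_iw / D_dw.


EC_dw = EC_iw * D_iw / D_dw
EC_dw = 4 * 283 / 27
EC_dw = 1132 / 27

41.9259 dS/m


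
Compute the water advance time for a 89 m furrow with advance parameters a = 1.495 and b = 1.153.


t = (L/a)^(1/b)
t = (89/1.495)^(1/1.153)
t = 59.531773^(1/1.153)

34.6134 min


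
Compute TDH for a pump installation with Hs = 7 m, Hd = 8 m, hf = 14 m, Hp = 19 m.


TDH = Hs + Hd + hf + Hp = 7 + 8 + 14 + 19 = 48

48 m


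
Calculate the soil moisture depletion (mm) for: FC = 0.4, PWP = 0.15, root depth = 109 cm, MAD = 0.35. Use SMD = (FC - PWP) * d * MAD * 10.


SMD = (FC - PWP) * d * MAD * 10
SMD = (0.4 - 0.15) * 109 * 0.35 * 10
SMD = 0.2500 * 109 * 0.35 * 10

95.3750 mm


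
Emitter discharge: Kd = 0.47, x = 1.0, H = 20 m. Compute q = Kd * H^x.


q = Kd * H^x = 0.47 * 20^1.0 = 0.47 * 20.000000

9.4000 L/h


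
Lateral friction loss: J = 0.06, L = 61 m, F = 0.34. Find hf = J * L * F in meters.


hf = J * L * F = 0.06 * 61 * 0.34 = 1.2444 m

1.2444 m


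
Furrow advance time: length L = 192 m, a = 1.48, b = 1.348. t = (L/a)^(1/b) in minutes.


t = (L/a)^(1/b)
t = (192/1.48)^(1/1.348)
t = 129.729730^(1/1.348)

36.9434 min


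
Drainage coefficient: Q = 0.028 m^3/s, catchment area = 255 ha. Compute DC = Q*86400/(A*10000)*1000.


DC = Q * 86400 / (A * 10000) * 1000
DC = 0.028 * 86400 / (255 * 10000) * 1000
DC = 2419200.0000 / 2550000

0.9487 mm/day


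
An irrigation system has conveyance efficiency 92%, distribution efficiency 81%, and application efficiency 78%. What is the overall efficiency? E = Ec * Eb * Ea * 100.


Ec = 0.92, Eb = 0.81, Ea = 0.78
E = 0.92 * 0.81 * 0.78 * 100 = 58.1256%

58.1256 %


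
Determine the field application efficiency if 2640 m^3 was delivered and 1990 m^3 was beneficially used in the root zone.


Ea = V_root / V_field * 100 = 1990 / 2640 * 100 = 75.3788%

75.3788 %


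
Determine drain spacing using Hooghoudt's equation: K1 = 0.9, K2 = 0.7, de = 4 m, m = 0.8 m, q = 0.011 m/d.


S^2 = 8*K2*de*m/q + 4*K1*m^2/q
S^2 = 8*0.7*4*0.8/0.011 + 4*0.9*0.8^2/0.011
S = sqrt(1838.5455)

42.8783 m


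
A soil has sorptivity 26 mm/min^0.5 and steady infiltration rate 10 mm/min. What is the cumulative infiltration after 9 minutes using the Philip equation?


F = S*sqrt(t) + A*t
F = 26*sqrt(9) + 10*9
F = 26*3.000000 + 90

168.0000 mm


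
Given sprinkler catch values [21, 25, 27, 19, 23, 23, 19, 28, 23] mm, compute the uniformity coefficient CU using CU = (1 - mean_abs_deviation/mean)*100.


mean = 23.111111 mm
MAD = 2.370370 mm
CU = (1 - 2.370370/23.111111)*100

89.7436 %


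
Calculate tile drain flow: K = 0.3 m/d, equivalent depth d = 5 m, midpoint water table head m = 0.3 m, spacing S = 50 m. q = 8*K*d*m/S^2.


q = 8*K*d*m/S^2
q = 8*0.3*5*0.3/50^2
q = 3.6000 / 2500

0.0014 m/d


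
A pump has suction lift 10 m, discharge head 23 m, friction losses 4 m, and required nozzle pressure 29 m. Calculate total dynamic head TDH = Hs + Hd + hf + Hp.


TDH = Hs + Hd + hf + Hp = 10 + 23 + 4 + 29 = 66

66 m


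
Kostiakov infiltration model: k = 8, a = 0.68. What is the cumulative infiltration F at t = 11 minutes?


F = k * t^a = 8 * 11^0.68
F = 8 * 5.106779

40.8542 mm


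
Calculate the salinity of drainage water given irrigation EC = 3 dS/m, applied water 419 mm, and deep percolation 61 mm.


EC_dw = EC_iw * D_iw / D_dw
EC_dw = 3 * 419 / 61
EC_dw = 1257 / 61

20.6066 dS/m


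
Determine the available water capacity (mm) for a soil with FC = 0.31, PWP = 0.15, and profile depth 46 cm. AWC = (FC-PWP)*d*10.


AWC = (FC - PWP) * d * 10
AWC = (0.31 - 0.15) * 46 * 10
AWC = 0.1600 * 46 * 10

73.6000 mm


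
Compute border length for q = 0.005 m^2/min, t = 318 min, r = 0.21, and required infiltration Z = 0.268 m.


L = q*t/((1+r)*Z)
L = 0.005*318/((1+0.21)*0.268)
L = 1.59/0.32428

4.9032 m


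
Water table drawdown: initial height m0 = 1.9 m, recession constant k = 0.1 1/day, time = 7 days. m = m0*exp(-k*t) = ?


m = m0 * exp(-k*t)
m = 1.9 * exp(-0.1 * 7)
m = 1.9 * exp(-0.7000)

0.9435 m


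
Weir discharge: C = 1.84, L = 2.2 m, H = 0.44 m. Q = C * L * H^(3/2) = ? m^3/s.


Q = C * L * H^(3/2) = 1.84 * 2.2 * 0.44^1.5 = 1.84 * 2.2 * 0.291863

1.1815 m^3/s


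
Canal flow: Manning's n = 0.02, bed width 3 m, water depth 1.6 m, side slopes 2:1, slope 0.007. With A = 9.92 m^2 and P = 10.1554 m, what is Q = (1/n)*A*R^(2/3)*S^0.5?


R = A/P = 9.92/10.1554 = 0.976820
Q = (1/0.02) * 9.92 * 0.976820^(2/3) * 0.007^0.5

40.8545 m^3/s


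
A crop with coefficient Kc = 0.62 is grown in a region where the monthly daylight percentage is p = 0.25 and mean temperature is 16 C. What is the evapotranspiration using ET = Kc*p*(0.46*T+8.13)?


ET = Kc * p * (0.46*T + 8.13)
ET = 0.62 * 0.25 * (0.46*16 + 8.13)
ET = 0.62 * 0.25 * 15.4900

2.4010 mm/day


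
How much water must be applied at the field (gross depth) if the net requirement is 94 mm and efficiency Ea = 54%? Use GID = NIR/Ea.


Ea = 54% = 0.54
GID = NIR / Ea = 94 / 0.54 = 174.0741 mm

174.0741 mm


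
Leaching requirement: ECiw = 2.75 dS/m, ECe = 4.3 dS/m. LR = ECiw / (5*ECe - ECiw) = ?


LR = ECiw / (5*ECe - ECiw)
LR = 2.75 / (5*4.3 - 2.75)
LR = 2.75 / 18.7500

0.1467


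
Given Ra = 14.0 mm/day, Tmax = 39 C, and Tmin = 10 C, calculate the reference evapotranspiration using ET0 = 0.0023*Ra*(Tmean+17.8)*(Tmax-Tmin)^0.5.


Tmean = (Tmax + Tmin)/2 = (39 + 10)/2 = 24.5
ET0 = 0.0023 * 14.0 * (24.5 + 17.8) * sqrt(39 - 10)
ET0 = 0.0023 * 14.0 * 42.3 * 5.385165

7.3349 mm/day


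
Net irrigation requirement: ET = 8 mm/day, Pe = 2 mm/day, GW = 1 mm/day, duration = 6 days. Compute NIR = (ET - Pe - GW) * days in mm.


Daily deficit = ET - Pe - GW = 8 - 2 - 1 = 5 mm/day
NIR = 5 * 6 = 30 mm

30.0000 mm


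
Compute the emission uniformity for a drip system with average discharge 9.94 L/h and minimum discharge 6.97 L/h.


EU = (q_min/q_avg)*100 = (6.97/9.94)*100 = 70.1207%

70.1207 %


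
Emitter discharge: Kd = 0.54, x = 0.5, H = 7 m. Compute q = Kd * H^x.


q = Kd * H^x = 0.54 * 7^0.5 = 0.54 * 2.645751

1.4287 L/h


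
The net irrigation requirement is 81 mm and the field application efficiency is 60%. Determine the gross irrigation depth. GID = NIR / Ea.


Ea = 60% = 0.6
GID = NIR / Ea = 81 / 0.6 = 135.0000 mm

135.0000 mm


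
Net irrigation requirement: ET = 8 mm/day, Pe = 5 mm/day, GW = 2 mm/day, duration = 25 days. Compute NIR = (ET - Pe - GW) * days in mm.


Daily deficit = ET - Pe - GW = 8 - 5 - 2 = 1 mm/day
NIR = 1 * 25 = 25 mm

25.0000 mm


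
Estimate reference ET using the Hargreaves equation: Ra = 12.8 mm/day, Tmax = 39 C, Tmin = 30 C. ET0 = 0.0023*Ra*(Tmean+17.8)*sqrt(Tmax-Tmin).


Tmean = (Tmax + Tmin)/2 = (39 + 30)/2 = 34.5
ET0 = 0.0023 * 12.8 * (34.5 + 17.8) * sqrt(39 - 30)
ET0 = 0.0023 * 12.8 * 52.3 * 3.000000

4.6191 mm/day


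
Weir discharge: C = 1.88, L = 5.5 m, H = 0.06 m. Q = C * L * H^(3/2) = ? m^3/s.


Q = C * L * H^(3/2) = 1.88 * 5.5 * 0.06^1.5 = 1.88 * 5.5 * 0.014697

0.1520 m^3/s


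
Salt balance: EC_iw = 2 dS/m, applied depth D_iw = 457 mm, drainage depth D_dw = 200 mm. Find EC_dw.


EC_dw = EC_iw * D_iw / D_dw
EC_dw = 2 * 457 / 200
EC_dw = 914 / 200

4.5700 dS/m


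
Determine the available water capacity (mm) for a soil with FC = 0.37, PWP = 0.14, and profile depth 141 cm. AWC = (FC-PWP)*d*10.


AWC = (FC - PWP) * d * 10
AWC = (0.37 - 0.14) * 141 * 10
AWC = 0.2300 * 141 * 10

324.3000 mm


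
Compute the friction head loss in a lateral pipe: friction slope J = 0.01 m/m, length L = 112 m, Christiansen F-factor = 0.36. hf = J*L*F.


hf = J * L * F = 0.01 * 112 * 0.36 = 0.4032 m

0.4032 m


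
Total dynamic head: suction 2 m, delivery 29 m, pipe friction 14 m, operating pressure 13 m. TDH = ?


TDH = Hs + Hd + hf + Hp = 2 + 29 + 14 + 13 = 58

58 m


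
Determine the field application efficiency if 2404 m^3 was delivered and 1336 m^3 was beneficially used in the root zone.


Ea = V_root / V_field * 100 = 1336 / 2404 * 100 = 55.5740%

55.5740 %


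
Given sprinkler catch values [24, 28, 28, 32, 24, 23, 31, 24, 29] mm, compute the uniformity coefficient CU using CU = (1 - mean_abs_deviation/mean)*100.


mean = 27.000000 mm
MAD = 2.888889 mm
CU = (1 - 2.888889/27.000000)*100

89.3004 %


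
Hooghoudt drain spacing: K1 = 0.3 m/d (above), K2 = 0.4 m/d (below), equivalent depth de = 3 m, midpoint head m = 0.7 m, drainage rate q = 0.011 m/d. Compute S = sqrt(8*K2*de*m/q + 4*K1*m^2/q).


S^2 = 8*K2*de*m/q + 4*K1*m^2/q
S^2 = 8*0.4*3*0.7/0.011 + 4*0.3*0.7^2/0.011
S = sqrt(664.3636)

25.7753 m


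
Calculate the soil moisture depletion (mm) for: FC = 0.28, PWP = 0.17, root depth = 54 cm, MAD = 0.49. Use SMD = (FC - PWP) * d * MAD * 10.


SMD = (FC - PWP) * d * MAD * 10
SMD = (0.28 - 0.17) * 54 * 0.49 * 10
SMD = 0.1100 * 54 * 0.49 * 10

29.1060 mm


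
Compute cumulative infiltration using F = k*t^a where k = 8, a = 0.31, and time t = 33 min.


F = k * t^a = 8 * 33^0.31
F = 8 * 2.956237

23.6499 mm


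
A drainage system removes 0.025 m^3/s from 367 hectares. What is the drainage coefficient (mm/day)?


DC = Q * 86400 / (A * 10000) * 1000
DC = 0.025 * 86400 / (367 * 10000) * 1000
DC = 2160000.0000 / 3670000

0.5886 mm/day


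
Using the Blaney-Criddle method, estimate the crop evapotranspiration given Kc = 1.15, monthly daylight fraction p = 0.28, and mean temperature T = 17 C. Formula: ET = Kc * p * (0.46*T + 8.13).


ET = Kc * p * (0.46*T + 8.13)
ET = 1.15 * 0.28 * (0.46*17 + 8.13)
ET = 1.15 * 0.28 * 15.9500

5.1359 mm/day


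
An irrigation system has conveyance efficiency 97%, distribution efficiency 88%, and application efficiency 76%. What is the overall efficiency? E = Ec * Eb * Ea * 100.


Ec = 0.97, Eb = 0.88, Ea = 0.76
E = 0.97 * 0.88 * 0.76 * 100 = 64.8736%

64.8736 %


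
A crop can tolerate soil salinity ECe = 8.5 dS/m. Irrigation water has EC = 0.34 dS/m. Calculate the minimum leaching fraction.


LR = ECiw / (5*ECe - ECiw)
LR = 0.34 / (5*8.5 - 0.34)
LR = 0.34 / 42.1600

0.0081


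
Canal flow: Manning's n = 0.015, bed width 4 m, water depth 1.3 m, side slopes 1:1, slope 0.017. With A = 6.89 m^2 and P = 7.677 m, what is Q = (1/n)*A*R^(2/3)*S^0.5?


R = A/P = 6.89/7.677 = 0.897486
Q = (1/0.015) * 6.89 * 0.897486^(2/3) * 0.017^0.5

55.7234 m^3/s


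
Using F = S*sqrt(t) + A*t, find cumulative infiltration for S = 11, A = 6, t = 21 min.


F = S*sqrt(t) + A*t
F = 11*sqrt(21) + 6*21
F = 11*4.582576 + 126

176.4083 mm


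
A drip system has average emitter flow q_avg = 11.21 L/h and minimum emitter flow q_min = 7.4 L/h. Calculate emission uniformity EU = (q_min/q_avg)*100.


EU = (q_min/q_avg)*100 = (7.4/11.21)*100 = 66.0125%

66.0125 %


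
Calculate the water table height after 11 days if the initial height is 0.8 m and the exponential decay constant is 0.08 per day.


m = m0 * exp(-k*t)
m = 0.8 * exp(-0.08 * 11)
m = 0.8 * exp(-0.8800)

0.3318 m


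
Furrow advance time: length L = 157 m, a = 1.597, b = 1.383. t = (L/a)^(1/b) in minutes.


t = (L/a)^(1/b)
t = (157/1.597)^(1/1.383)
t = 98.309330^(1/1.383)

27.5916 min


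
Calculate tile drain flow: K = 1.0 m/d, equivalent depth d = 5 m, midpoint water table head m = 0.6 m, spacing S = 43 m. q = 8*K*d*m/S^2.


q = 8*K*d*m/S^2
q = 8*1.0*5*0.6/43^2
q = 24.0000 / 1849

0.0130 m/d


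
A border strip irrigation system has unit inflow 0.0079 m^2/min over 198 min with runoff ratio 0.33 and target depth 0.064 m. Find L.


L = q*t/((1+r)*Z)
L = 0.0079*198/((1+0.33)*0.064)
L = 1.5642/0.08512

18.3764 m


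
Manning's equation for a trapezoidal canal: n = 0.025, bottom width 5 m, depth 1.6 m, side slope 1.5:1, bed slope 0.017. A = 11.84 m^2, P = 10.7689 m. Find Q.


R = A/P = 11.84/10.7689 = 1.099462
Q = (1/0.025) * 11.84 * 1.099462^(2/3) * 0.017^0.5

65.7794 m^3/s


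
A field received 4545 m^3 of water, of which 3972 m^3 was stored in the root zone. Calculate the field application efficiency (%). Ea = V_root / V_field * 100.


Ea = V_root / V_field * 100 = 3972 / 4545 * 100 = 87.3927%

87.3927 %


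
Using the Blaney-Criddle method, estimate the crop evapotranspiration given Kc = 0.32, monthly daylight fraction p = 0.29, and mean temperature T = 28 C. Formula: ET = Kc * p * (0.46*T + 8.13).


ET = Kc * p * (0.46*T + 8.13)
ET = 0.32 * 0.29 * (0.46*28 + 8.13)
ET = 0.32 * 0.29 * 21.0100

1.9497 mm/day


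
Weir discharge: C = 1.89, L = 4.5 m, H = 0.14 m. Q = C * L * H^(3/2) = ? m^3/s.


Q = C * L * H^(3/2) = 1.89 * 4.5 * 0.14^1.5 = 1.89 * 4.5 * 0.052383

0.4455 m^3/s


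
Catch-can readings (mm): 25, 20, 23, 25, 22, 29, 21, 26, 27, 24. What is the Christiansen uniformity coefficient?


mean = 24.200000 mm
MAD = 2.200000 mm
CU = (1 - 2.200000/24.200000)*100

90.9091 %


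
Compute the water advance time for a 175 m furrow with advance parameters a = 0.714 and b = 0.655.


t = (L/a)^(1/b)
t = (175/0.714)^(1/0.655)
t = 245.098039^(1/0.655)

4444.7473 min


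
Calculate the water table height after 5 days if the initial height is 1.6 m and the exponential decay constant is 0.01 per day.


m = m0 * exp(-k*t)
m = 1.6 * exp(-0.01 * 5)
m = 1.6 * exp(-0.0500)

1.5220 m


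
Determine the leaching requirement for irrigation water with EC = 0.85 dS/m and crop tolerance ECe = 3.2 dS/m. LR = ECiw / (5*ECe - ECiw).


LR = ECiw / (5*ECe - ECiw)
LR = 0.85 / (5*3.2 - 0.85)
LR = 0.85 / 15.1500

0.0561


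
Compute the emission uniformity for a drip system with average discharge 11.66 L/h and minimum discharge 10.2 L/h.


EU = (q_min/q_avg)*100 = (10.2/11.66)*100 = 87.4786%

87.4786 %


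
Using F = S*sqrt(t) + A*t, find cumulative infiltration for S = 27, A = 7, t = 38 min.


F = S*sqrt(t) + A*t
F = 27*sqrt(38) + 7*38
F = 27*6.164414 + 266

432.4392 mm


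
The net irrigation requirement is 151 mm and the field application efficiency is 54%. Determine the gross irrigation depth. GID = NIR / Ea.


Ea = 54% = 0.54
GID = NIR / Ea = 151 / 0.54 = 279.6296 mm

279.6296 mm


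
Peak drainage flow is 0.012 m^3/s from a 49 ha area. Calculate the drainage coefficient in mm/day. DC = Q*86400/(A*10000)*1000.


DC = Q * 86400 / (A * 10000) * 1000
DC = 0.012 * 86400 / (49 * 10000) * 1000
DC = 1036800.0000 / 490000

2.1159 mm/day


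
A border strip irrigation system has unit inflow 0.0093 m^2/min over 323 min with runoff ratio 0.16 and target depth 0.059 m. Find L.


L = q*t/((1+r)*Z)
L = 0.0093*323/((1+0.16)*0.059)
L = 3.0039/0.06844

43.8910 m


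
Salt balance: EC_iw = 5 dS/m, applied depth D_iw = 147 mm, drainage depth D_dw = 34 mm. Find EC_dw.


EC_dw = EC_iw * D_iw / D_dw
EC_dw = 5 * 147 / 34
EC_dw = 735 / 34

21.6176 dS/m


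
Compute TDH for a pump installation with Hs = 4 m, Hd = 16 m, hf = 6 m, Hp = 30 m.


TDH = Hs + Hd + hf + Hp = 4 + 16 + 6 + 30 = 56

56 m


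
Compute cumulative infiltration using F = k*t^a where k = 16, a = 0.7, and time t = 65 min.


F = k * t^a = 16 * 65^0.7
F = 16 * 18.579728

297.2756 mm


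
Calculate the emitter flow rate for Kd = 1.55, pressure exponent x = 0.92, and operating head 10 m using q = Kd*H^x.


q = Kd * H^x = 1.55 * 10^0.92 = 1.55 * 8.317638

12.8923 L/h


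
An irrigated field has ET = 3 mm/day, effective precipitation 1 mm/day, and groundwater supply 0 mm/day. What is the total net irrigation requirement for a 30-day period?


Daily deficit = ET - Pe - GW = 3 - 1 - 0 = 2 mm/day
NIR = 2 * 30 = 60 mm

60.0000 mm


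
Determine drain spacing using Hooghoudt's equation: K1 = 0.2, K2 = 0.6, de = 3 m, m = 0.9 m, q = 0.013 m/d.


S^2 = 8*K2*de*m/q + 4*K1*m^2/q
S^2 = 8*0.6*3*0.9/0.013 + 4*0.2*0.9^2/0.013
S = sqrt(1046.7692)

32.3538 m


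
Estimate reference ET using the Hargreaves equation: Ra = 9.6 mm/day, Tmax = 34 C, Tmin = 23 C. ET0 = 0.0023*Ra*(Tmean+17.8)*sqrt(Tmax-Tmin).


Tmean = (Tmax + Tmin)/2 = (34 + 23)/2 = 28.5
ET0 = 0.0023 * 9.6 * (28.5 + 17.8) * sqrt(34 - 23)
ET0 = 0.0023 * 9.6 * 46.3 * 3.316625

3.3906 mm/day


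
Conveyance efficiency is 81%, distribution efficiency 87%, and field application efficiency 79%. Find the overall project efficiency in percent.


Ec = 0.81, Eb = 0.87, Ea = 0.79
E = 0.81 * 0.87 * 0.79 * 100 = 55.6713%

55.6713 %


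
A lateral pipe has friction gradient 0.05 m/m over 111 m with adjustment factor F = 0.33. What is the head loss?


hf = J * L * F = 0.05 * 111 * 0.33 = 1.8315 m

1.8315 m


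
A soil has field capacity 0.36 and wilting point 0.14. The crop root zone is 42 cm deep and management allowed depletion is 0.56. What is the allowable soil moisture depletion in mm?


SMD = (FC - PWP) * d * MAD * 10
SMD = (0.36 - 0.14) * 42 * 0.56 * 10
SMD = 0.2200 * 42 * 0.56 * 10

51.7440 mm


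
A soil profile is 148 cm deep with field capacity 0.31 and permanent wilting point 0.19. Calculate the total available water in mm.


AWC = (FC - PWP) * d * 10
AWC = (0.31 - 0.19) * 148 * 10
AWC = 0.1200 * 148 * 10

177.6000 mm


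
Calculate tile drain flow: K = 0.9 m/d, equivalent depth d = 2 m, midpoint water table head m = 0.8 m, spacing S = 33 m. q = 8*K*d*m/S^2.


q = 8*K*d*m/S^2
q = 8*0.9*2*0.8/33^2
q = 11.5200 / 1089

0.0106 m/d


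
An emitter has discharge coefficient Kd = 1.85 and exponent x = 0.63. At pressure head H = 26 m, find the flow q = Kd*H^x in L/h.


q = Kd * H^x = 1.85 * 26^0.63 = 1.85 * 7.788130

14.4080 L/h


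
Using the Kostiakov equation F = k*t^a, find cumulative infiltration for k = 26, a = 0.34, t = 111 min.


F = k * t^a = 26 * 111^0.34
F = 26 * 4.959179

128.9387 mm


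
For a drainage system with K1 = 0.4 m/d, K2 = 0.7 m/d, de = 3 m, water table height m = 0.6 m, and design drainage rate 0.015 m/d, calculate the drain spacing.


S^2 = 8*K2*de*m/q + 4*K1*m^2/q
S^2 = 8*0.7*3*0.6/0.015 + 4*0.4*0.6^2/0.015
S = sqrt(710.4000)

26.6533 m


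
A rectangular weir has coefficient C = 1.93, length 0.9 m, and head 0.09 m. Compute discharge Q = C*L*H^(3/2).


Q = C * L * H^(3/2) = 1.93 * 0.9 * 0.09^1.5 = 1.93 * 0.9 * 0.027000

0.0469 m^3/s


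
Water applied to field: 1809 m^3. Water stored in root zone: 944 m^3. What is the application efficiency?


Ea = V_root / V_field * 100 = 944 / 1809 * 100 = 52.1835%

52.1835 %


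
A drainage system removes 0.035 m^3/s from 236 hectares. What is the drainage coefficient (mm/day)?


DC = Q * 86400 / (A * 10000) * 1000
DC = 0.035 * 86400 / (236 * 10000) * 1000
DC = 3024000.0000 / 2360000

1.2814 mm/day


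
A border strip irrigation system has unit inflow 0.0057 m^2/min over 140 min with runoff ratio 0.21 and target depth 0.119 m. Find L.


L = q*t/((1+r)*Z)
L = 0.0057*140/((1+0.21)*0.119)
L = 0.798/0.14399

5.5421 m


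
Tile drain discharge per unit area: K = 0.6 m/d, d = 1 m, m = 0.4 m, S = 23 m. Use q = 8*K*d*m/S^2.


q = 8*K*d*m/S^2
q = 8*0.6*1*0.4/23^2
q = 1.9200 / 529

0.0036 m/d


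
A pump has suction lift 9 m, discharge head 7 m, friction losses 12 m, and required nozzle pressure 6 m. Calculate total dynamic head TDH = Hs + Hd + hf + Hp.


TDH = Hs + Hd + hf + Hp = 9 + 7 + 12 + 6 = 34

34 m
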